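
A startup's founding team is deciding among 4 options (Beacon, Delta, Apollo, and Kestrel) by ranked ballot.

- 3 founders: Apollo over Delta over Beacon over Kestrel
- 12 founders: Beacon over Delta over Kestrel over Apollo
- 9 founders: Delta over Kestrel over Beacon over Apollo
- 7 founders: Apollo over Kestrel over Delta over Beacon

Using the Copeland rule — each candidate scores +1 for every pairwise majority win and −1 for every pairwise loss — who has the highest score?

Delta

Pairwise results:
  Beacon vs Delta: Delta wins 19–12.
  Beacon vs Apollo: Beacon wins 21–10.
  Beacon vs Kestrel: Kestrel wins 16–15.
  Delta vs Apollo: Delta wins 21–10.
  Delta vs Kestrel: Delta wins 24–7.
  Apollo vs Kestrel: Kestrel wins 21–10.
Copeland scores (wins − losses):
  Beacon: 1 − 2 = -1
  Delta: 3 − 0 = 3
  Apollo: 0 − 3 = -3
  Kestrel: 2 − 1 = 1
Delta has the best Copeland score.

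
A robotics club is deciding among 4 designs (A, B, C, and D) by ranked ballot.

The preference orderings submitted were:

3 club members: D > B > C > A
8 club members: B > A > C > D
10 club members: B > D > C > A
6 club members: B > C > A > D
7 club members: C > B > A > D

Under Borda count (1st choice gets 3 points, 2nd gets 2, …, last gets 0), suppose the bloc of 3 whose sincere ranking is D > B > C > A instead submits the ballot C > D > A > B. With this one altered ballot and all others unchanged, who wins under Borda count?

Borda totals with the altered ballot: A 32, B 86, C 60, D 26.
The winner is unchanged: still B.

B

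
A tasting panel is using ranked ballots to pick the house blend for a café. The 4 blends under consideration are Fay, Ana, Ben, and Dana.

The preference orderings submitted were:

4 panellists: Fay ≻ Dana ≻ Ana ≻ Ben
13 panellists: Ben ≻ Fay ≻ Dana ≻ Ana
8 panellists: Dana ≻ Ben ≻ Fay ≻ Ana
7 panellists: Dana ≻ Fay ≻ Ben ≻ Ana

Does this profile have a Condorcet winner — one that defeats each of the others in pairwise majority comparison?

No

Head-to-head results (32 voters total):
Fay vs Ana: Fay wins 32–0.
Fay vs Ben: Ben wins 21–11.
Fay vs Dana: Fay wins 17–15.
Ana vs Ben: Ben wins 28–4.
Ana vs Dana: Dana wins 32–0.
Ben vs Dana: Dana wins 19–13.
No candidate beats all others: Fay beats Dana beats Ben beats Fay, a majority cycle.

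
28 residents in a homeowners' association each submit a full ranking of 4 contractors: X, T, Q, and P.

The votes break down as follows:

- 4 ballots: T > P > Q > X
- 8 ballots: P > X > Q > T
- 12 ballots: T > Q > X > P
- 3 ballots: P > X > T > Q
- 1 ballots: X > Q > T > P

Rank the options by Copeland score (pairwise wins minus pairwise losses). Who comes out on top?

Pairwise results:
  X vs T: T wins 16–12.
  X vs Q: Q wins 16–12.
  X vs P: P wins 15–13.
  T vs Q: T wins 19–9.
  T vs P: T wins 17–11.
  Q vs P: P wins 15–13.
Copeland scores (wins − losses):
  X: 0 − 3 = -3
  T: 3 − 0 = 3
  Q: 1 − 2 = -1
  P: 2 − 1 = 1
T has the best Copeland score.

T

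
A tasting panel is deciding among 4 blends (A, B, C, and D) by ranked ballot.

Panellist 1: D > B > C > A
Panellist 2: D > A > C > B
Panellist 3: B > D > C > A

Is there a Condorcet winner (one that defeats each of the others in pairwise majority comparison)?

Head-to-head results (3 voters total):
A vs B: B wins 2–1.
A vs C: C wins 2–1.
A vs D: D wins 3–0.
B vs C: B wins 2–1.
B vs D: D wins 2–1.
C vs D: D wins 3–0.
D beats each rival — A (3–0), B (2–1), C (3–0) — so D is the Condorcet winner.

Yes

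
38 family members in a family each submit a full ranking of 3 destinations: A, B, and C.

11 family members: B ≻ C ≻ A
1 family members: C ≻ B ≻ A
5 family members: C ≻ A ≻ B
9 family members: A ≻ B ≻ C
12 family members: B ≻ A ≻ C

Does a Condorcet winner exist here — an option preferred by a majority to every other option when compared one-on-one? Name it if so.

B

Head-to-head results (38 voters total):
A vs B: B wins 24–14.
A vs C: A wins 21–17.
B vs C: B wins 32–6.
B beats each rival — A (24–14), C (32–6) — so B is the Condorcet winner.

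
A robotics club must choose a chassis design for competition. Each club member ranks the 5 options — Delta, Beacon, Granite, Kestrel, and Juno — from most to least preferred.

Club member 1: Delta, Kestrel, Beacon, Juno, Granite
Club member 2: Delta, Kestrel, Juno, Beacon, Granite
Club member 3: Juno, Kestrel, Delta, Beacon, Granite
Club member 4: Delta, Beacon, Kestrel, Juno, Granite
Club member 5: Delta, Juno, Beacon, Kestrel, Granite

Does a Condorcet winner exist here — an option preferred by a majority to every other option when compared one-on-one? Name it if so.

Head-to-head results (5 voters total):
Delta vs Beacon: Delta wins 5–0.
Delta vs Granite: Delta wins 5–0.
Delta vs Kestrel: Delta wins 4–1.
Delta vs Juno: Delta wins 4–1.
Beacon vs Granite: Beacon wins 5–0.
Beacon vs Kestrel: Kestrel wins 3–2.
Beacon vs Juno: Juno wins 3–2.
Granite vs Kestrel: Kestrel wins 5–0.
Granite vs Juno: Juno wins 5–0.
Kestrel vs Juno: Kestrel wins 3–2.
Delta beats each rival — Beacon (5–0), Granite (5–0), Kestrel (4–1), Juno (4–1) — so Delta is the Condorcet winner.

Delta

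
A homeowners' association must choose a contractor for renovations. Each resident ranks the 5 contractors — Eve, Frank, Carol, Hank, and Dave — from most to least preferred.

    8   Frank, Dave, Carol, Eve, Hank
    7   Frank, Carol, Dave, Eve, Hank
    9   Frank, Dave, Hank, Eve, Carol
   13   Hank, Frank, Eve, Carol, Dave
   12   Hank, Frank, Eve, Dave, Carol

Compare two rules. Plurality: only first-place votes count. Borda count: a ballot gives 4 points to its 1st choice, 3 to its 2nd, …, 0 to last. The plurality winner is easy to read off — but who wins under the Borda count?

Plurality first-place counts: Eve 0, Frank 24, Carol 0, Hank 25, Dave 0 → Hank.
Borda totals: Eve 74, Frank 171, Carol 50, Hank 118, Dave 77 → Frank.

Frank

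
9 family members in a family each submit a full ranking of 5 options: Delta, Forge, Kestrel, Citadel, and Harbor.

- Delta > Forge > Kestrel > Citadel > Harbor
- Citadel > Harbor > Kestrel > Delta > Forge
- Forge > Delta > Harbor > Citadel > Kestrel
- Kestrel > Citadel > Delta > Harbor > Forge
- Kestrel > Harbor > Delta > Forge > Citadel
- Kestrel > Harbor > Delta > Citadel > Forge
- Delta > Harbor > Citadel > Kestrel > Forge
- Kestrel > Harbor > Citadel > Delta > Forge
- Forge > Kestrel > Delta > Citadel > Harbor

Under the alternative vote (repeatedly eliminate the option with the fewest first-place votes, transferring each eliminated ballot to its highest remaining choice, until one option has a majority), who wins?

Round 1: Kestrel 4, Delta 2, Forge 2, Citadel 1, Harbor 0. Harbor has the fewest and is eliminated.
Round 2: Kestrel 4, Delta 2, Forge 2, Citadel 1. Citadel has the fewest and is eliminated.
Round 3: Kestrel 5, Delta 2, Forge 2. Kestrel has a majority.

Kestrel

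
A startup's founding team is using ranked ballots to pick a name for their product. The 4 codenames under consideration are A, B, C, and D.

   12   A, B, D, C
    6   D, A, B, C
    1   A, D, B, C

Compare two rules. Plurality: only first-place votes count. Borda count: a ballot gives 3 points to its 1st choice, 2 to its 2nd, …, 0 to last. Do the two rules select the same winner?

Yes

Plurality first-place counts: A 13, B 0, C 0, D 6 → A.
Borda totals: A 51, B 31, C 0, D 32 → A.
The two rules agree on A.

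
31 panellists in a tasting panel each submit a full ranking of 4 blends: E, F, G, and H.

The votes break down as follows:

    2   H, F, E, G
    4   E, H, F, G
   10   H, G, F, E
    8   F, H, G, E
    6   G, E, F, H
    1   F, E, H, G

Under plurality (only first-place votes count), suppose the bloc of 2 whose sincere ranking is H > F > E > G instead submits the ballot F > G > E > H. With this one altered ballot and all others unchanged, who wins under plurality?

First-place totals with the altered ballot: E 4, F 11, G 6, H 10.
The switch changes the winner from H to F.

F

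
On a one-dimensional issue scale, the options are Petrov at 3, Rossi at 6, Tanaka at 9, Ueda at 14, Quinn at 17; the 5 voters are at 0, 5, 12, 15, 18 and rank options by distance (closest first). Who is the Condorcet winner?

Ueda

With single-peaked preferences on a line, the Condorcet winner is the candidate closest to the median voter.
The median voter (position 12) is closest to Ueda at 14.
Check: Ueda vs Petrov — voters closer to Ueda: 3 of 5.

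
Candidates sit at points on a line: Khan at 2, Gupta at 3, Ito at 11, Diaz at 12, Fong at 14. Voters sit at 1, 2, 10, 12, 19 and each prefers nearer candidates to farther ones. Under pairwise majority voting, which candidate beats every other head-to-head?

Ito

With single-peaked preferences on a line, the Condorcet winner is the candidate closest to the median voter.
The median voter (position 10) is closest to Ito at 11.
Check: Ito vs Diaz — voters closer to Ito: 3 of 5.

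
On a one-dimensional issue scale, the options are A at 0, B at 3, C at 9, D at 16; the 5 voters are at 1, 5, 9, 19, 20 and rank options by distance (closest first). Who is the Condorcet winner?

C

With single-peaked preferences on a line, the Condorcet winner is the candidate closest to the median voter.
The median voter (position 9) is closest to C at 9.
Check: C vs B — voters closer to C: 3 of 5.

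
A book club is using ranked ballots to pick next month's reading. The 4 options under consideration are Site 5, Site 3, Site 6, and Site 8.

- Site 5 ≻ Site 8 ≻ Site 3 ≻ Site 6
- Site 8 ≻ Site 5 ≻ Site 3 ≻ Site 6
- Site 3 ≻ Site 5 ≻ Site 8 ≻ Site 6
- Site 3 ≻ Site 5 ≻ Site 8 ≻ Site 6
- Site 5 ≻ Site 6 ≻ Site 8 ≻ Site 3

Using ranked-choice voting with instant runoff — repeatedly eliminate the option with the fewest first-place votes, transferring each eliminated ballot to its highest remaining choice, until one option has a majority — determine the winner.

Site 5

Round 1: Site 5 2, Site 3 2, Site 8 1, Site 6 0. Site 6 has the fewest and is eliminated.
Round 2: Site 5 2, Site 3 2, Site 8 1. Site 8 has the fewest and is eliminated.
Round 3: Site 5 3, Site 3 2. Site 5 has a majority.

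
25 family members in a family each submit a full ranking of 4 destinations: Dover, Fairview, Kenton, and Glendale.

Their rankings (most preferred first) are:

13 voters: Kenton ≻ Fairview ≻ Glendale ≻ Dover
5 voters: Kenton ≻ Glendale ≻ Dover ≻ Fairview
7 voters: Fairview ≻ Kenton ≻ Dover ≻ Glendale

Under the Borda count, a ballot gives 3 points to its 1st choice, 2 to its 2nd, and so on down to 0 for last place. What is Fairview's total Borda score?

Borda scores:
  Dover: 13·0 + 5·1 + 7·1 = 12
  Fairview: 13·2 + 5·0 + 7·3 = 47
  Kenton: 13·3 + 5·3 + 7·2 = 68
  Glendale: 13·1 + 5·2 + 7·0 = 23

47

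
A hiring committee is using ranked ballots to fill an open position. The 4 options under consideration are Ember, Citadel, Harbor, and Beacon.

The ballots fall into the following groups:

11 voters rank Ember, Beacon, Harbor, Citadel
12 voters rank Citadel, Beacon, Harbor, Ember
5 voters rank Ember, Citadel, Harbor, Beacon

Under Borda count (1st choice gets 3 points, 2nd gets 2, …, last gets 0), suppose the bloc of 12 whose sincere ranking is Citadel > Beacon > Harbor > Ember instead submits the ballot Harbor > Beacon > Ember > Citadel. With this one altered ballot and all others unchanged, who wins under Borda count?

Borda totals with the altered ballot: Ember 60, Citadel 10, Harbor 52, Beacon 46.
The winner is unchanged: still Ember.

Ember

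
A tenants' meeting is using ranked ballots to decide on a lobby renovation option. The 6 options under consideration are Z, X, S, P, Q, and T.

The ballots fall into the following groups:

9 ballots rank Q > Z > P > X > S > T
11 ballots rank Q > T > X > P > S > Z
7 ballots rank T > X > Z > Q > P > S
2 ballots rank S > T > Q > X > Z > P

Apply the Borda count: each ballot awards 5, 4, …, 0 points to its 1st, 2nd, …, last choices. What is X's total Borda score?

Borda scores:
  Z: 9·4 + 11·0 + 7·3 + 2·1 = 59
  X: 9·2 + 11·3 + 7·4 + 2·2 = 83
  S: 9·1 + 11·1 + 7·0 + 2·5 = 30
  P: 9·3 + 11·2 + 7·1 + 2·0 = 56
  Q: 9·5 + 11·5 + 7·2 + 2·3 = 120
  T: 9·0 + 11·4 + 7·5 + 2·4 = 87

83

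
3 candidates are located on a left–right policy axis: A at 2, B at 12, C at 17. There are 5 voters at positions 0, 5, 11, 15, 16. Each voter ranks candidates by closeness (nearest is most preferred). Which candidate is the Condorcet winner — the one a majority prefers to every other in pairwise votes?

With single-peaked preferences on a line, the Condorcet winner is the candidate closest to the median voter.
The median voter (position 11) is closest to B at 12.
Check: B vs C — voters closer to B: 3 of 5.

B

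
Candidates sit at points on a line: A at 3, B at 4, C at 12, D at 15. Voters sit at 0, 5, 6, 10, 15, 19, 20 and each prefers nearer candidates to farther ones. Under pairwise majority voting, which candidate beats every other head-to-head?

With single-peaked preferences on a line, the Condorcet winner is the candidate closest to the median voter.
The median voter (position 10) is closest to C at 12.
Check: C vs D — voters closer to C: 4 of 7.

C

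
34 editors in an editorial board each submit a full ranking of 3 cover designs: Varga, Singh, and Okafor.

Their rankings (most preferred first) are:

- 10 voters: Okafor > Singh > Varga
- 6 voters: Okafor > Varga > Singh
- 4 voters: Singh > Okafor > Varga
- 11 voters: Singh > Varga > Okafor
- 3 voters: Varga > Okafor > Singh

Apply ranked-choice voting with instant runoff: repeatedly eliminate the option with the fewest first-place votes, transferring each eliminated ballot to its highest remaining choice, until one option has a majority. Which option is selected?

Round 1: Okafor 16, Singh 15, Varga 3. Varga has the fewest and is eliminated.
Round 2: Okafor 19, Singh 15. Okafor has a majority.

Okafor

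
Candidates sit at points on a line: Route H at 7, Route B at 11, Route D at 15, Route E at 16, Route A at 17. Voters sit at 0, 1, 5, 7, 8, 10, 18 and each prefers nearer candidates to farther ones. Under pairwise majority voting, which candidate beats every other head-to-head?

Route H

With single-peaked preferences on a line, the Condorcet winner is the candidate closest to the median voter.
The median voter (position 7) is closest to Route H at 7.
Check: Route H vs Route D — voters closer to Route H: 6 of 7.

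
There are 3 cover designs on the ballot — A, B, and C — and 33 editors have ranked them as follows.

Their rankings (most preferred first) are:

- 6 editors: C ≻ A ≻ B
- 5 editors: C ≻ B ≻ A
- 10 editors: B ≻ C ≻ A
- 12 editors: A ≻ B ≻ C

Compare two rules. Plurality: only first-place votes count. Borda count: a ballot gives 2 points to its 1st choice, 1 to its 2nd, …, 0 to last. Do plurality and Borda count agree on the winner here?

No

Plurality first-place counts: A 12, B 10, C 11 → A.
Borda totals: A 30, B 37, C 32 → B.
The two rules disagree: plurality picks A, Borda picks B.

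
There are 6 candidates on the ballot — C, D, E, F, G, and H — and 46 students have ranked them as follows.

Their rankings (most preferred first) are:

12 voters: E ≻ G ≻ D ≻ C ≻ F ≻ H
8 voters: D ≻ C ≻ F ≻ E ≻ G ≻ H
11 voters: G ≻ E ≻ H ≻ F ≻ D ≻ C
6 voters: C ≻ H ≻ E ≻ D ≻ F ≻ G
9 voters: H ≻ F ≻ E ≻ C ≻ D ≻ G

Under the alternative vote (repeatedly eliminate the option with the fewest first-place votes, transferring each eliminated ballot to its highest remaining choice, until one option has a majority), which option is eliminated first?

F

Round 1: E 12, G 11, H 9, D 8, C 6, F 0. F has the fewest and is eliminated.
Round 2: E 12, G 11, H 9, D 8, C 6. C has the fewest and is eliminated.
Round 3: H 15, E 12, G 11, D 8. D has the fewest and is eliminated.
Round 4: E 20, H 15, G 11. G has the fewest and is eliminated.
Round 5: E 31, H 15. E has a majority.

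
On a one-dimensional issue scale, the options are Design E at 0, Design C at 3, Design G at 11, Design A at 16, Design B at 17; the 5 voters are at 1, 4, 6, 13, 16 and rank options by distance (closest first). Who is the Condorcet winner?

With single-peaked preferences on a line, the Condorcet winner is the candidate closest to the median voter.
The median voter (position 6) is closest to Design C at 3.
Check: Design C vs Design B — voters closer to Design C: 3 of 5.

Design C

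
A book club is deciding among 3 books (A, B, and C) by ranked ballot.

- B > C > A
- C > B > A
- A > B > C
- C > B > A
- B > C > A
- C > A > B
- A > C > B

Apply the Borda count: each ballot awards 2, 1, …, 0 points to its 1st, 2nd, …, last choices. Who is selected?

Borda scores:
  A: 0 + 0 + 2 + 0 + 0 + 1 + 2 = 5
  B: 2 + 1 + 1 + 1 + 2 + 0 + 0 = 7
  C: 1 + 2 + 0 + 2 + 1 + 2 + 1 = 9
C has the highest total.

C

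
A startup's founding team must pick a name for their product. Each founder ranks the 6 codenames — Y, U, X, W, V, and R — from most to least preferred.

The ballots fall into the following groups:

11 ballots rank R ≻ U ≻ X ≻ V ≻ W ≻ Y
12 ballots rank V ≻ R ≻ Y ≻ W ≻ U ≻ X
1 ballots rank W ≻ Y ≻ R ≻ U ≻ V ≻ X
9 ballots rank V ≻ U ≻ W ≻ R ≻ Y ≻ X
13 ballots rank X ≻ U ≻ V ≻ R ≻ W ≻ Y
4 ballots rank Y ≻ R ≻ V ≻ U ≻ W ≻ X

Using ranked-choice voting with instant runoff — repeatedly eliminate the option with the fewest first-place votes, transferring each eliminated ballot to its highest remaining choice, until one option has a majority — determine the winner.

V

Round 1: V 21, X 13, R 11, Y 4, W 1, U 0. U has the fewest and is eliminated.
Round 2: V 21, X 13, R 11, Y 4, W 1. W has the fewest and is eliminated.
Round 3: V 21, X 13, R 11, Y 5. Y has the fewest and is eliminated.
Round 4: V 21, R 16, X 13. X has the fewest and is eliminated.
Round 5: V 34, R 16. V has a majority.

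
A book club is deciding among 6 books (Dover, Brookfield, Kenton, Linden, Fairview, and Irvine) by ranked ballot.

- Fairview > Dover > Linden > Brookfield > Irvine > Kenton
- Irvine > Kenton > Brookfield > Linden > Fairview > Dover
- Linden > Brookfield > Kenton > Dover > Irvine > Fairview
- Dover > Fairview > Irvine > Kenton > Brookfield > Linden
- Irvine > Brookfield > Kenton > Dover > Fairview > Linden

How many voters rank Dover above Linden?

3

Ballots ranking Dover above Linden: 3.
Ballots ranking Linden above Dover: 2.
So 3 of 5 voters prefer Dover to Linden.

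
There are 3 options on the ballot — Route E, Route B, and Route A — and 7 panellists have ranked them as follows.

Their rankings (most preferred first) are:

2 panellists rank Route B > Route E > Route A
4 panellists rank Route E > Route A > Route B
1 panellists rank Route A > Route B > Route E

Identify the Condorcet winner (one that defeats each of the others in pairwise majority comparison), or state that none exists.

Head-to-head results (7 voters total):
Route E vs Route B: Route E wins 4–3.
Route E vs Route A: Route E wins 6–1.
Route B vs Route A: Route A wins 5–2.
Route E beats each rival — Route B (4–3), Route A (6–1) — so Route E is the Condorcet winner.

Route E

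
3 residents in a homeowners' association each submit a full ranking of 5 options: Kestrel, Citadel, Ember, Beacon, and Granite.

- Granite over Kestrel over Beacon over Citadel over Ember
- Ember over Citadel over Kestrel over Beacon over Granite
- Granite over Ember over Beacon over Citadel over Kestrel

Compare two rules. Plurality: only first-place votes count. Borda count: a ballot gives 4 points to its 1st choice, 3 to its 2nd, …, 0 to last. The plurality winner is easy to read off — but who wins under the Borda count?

Granite

Plurality first-place counts: Kestrel 0, Citadel 0, Ember 1, Beacon 0, Granite 2 → Granite.
Borda totals: Kestrel 5, Citadel 5, Ember 7, Beacon 5, Granite 8 → Granite.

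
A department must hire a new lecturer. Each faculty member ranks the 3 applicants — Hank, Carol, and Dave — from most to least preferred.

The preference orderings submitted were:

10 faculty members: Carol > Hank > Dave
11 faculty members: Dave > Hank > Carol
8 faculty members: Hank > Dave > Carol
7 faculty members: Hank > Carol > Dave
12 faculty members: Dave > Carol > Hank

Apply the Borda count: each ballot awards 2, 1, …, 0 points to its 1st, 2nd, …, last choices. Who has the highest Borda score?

Dave

Borda scores:
  Hank: 10·1 + 11·1 + 8·2 + 7·2 + 12·0 = 51
  Carol: 10·2 + 11·0 + 8·0 + 7·1 + 12·1 = 39
  Dave: 10·0 + 11·2 + 8·1 + 7·0 + 12·2 = 54
Dave has the highest total.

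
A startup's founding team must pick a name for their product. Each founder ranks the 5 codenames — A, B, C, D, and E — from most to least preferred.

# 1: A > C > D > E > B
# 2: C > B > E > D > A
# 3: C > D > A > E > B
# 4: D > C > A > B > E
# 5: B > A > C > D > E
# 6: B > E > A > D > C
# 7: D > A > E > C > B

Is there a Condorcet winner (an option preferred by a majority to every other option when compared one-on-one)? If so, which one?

There is no Condorcet winner

Head-to-head results (7 voters total):
A vs B: A wins 4–3.
A vs C: A wins 4–3.
A vs D: D wins 4–3.
A vs E: A wins 5–2.
B vs C: C wins 5–2.
B vs D: D wins 4–3.
B vs E: B wins 4–3.
C vs D: C wins 4–3.
C vs E: C wins 5–2.
D vs E: D wins 5–2.
No candidate beats all others: A beats C beats D beats A, a majority cycle.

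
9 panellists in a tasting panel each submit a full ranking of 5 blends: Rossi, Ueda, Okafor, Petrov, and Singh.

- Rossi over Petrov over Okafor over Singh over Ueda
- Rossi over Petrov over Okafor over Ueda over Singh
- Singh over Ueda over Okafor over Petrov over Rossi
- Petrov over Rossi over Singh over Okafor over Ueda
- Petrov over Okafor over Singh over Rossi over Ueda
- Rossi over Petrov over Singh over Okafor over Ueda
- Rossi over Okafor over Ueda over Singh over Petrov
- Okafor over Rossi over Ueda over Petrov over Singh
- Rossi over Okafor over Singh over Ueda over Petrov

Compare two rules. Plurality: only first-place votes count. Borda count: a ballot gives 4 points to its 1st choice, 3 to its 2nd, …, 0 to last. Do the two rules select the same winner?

Plurality first-place counts: Rossi 5, Ueda 0, Okafor 1, Petrov 2, Singh 1 → Rossi.
Borda totals: Rossi 27, Ueda 9, Okafor 21, Petrov 19, Singh 14 → Rossi.
The two rules agree on Rossi.

Yes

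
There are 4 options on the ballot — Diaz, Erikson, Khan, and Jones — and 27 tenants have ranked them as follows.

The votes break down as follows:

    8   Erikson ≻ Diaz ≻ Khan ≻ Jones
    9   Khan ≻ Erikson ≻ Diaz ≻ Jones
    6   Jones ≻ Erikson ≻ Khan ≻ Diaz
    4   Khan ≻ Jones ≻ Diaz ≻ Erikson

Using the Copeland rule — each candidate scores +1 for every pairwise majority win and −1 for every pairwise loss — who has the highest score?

Pairwise results:
  Diaz vs Erikson: Erikson wins 23–4.
  Diaz vs Khan: Khan wins 19–8.
  Diaz vs Jones: Diaz wins 17–10.
  Erikson vs Khan: Erikson wins 14–13.
  Erikson vs Jones: Erikson wins 17–10.
  Khan vs Jones: Khan wins 21–6.
Copeland scores (wins − losses):
  Diaz: 1 − 2 = -1
  Erikson: 3 − 0 = 3
  Khan: 2 − 1 = 1
  Jones: 0 − 3 = -3
Erikson has the best Copeland score.

Erikson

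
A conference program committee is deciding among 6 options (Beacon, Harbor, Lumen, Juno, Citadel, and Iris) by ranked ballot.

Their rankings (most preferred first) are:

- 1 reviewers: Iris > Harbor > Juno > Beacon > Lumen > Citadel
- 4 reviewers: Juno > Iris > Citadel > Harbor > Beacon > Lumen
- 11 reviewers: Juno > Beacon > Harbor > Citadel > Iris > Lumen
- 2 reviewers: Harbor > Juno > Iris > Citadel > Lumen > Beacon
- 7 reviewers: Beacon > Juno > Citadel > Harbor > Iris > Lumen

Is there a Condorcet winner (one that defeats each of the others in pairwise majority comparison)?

Yes

Head-to-head results (25 voters total):
Beacon vs Harbor: Beacon wins 18–7.
Beacon vs Lumen: Beacon wins 23–2.
Beacon vs Juno: Juno wins 18–7.
Beacon vs Citadel: Beacon wins 19–6.
Beacon vs Iris: Beacon wins 18–7.
Harbor vs Lumen: Harbor wins 25–0.
Harbor vs Juno: Juno wins 22–3.
Harbor vs Citadel: Harbor wins 14–11.
Harbor vs Iris: Harbor wins 20–5.
Lumen vs Juno: Juno wins 25–0.
Lumen vs Citadel: Citadel wins 24–1.
Lumen vs Iris: Iris wins 25–0.
Juno vs Citadel: Juno wins 25–0.
Juno vs Iris: Juno wins 24–1.
Citadel vs Iris: Citadel wins 18–7.
Juno beats each rival — Beacon (18–7), Harbor (22–3), Lumen (25–0), Citadel (25–0), Iris (24–1) — so Juno is the Condorcet winner.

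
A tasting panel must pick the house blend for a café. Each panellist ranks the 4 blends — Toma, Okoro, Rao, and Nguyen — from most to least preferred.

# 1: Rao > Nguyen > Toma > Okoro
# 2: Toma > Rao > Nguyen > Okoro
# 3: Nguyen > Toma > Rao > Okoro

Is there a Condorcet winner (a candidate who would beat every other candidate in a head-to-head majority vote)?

Head-to-head results (3 voters total):
Toma vs Okoro: Toma wins 3–0.
Toma vs Rao: Toma wins 2–1.
Toma vs Nguyen: Nguyen wins 2–1.
Okoro vs Rao: Rao wins 3–0.
Okoro vs Nguyen: Nguyen wins 3–0.
Rao vs Nguyen: Rao wins 2–1.
No candidate beats all others: Toma beats Rao beats Nguyen beats Toma, a majority cycle.

No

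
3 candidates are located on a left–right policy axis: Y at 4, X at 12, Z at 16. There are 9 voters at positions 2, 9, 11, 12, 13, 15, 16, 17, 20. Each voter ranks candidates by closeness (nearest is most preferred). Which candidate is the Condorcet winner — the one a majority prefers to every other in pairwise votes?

With single-peaked preferences on a line, the Condorcet winner is the candidate closest to the median voter.
The median voter (position 13) is closest to X at 12.
Check: X vs Z — voters closer to X: 5 of 9.

X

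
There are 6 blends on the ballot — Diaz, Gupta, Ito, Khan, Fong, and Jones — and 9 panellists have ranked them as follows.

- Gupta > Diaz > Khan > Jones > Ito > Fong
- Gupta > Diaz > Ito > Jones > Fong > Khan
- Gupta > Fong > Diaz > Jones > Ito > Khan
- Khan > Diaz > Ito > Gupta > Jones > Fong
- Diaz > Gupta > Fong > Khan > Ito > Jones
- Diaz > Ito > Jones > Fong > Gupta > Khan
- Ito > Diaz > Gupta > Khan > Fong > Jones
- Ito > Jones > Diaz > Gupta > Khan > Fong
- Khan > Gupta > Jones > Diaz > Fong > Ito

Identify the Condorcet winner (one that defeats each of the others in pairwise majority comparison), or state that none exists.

Head-to-head results (9 voters total):
Diaz vs Gupta: Diaz wins 5–4.
Diaz vs Ito: Diaz wins 7–2.
Diaz vs Khan: Diaz wins 7–2.
Diaz vs Fong: Diaz wins 8–1.
Diaz vs Jones: Diaz wins 7–2.
Gupta vs Ito: Gupta wins 5–4.
Gupta vs Khan: Gupta wins 7–2.
Gupta vs Fong: Gupta wins 8–1.
Gupta vs Jones: Gupta wins 7–2.
Ito vs Khan: Ito wins 5–4.
Ito vs Fong: Ito wins 6–3.
Ito vs Jones: Ito wins 6–3.
Khan vs Fong: Khan wins 5–4.
Khan vs Jones: Khan wins 5–4.
Fong vs Jones: Jones wins 6–3.
Diaz beats each rival — Gupta (5–4), Ito (7–2), Khan (7–2), Fong (8–1), Jones (7–2) — so Diaz is the Condorcet winner.

Diaz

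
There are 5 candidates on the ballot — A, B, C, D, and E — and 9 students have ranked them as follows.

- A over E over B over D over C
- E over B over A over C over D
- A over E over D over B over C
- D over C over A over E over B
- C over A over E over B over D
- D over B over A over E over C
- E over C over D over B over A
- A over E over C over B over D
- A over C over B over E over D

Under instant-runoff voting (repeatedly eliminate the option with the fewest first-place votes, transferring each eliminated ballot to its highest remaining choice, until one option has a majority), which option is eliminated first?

Round 1: A 4, D 2, E 2, C 1, B 0. B has the fewest and is eliminated.
Round 2: A 4, D 2, E 2, C 1. C has the fewest and is eliminated.
Round 3: A 5, D 2, E 2. A has a majority.

B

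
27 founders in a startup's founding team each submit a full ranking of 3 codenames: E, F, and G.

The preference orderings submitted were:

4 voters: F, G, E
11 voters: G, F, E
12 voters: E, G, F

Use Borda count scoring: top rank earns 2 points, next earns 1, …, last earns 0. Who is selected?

Borda scores:
  E: 4·0 + 11·0 + 12·2 = 24
  F: 4·2 + 11·1 + 12·0 = 19
  G: 4·1 + 11·2 + 12·1 = 38
G has the highest total.

G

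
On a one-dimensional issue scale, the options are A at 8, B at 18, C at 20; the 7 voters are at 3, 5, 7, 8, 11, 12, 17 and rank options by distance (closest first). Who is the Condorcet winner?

A

With single-peaked preferences on a line, the Condorcet winner is the candidate closest to the median voter.
The median voter (position 8) is closest to A at 8.
Check: A vs B — voters closer to A: 6 of 7.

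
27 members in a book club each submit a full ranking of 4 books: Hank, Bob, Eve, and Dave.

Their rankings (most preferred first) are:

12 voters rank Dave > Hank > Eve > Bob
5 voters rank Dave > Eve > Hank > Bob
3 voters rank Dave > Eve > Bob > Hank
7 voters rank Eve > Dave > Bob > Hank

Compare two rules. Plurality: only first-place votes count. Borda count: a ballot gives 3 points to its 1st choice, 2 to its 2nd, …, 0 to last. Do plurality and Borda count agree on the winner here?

Yes

Plurality first-place counts: Hank 0, Bob 0, Eve 7, Dave 20 → Dave.
Borda totals: Hank 29, Bob 10, Eve 49, Dave 74 → Dave.
The two rules agree on Dave.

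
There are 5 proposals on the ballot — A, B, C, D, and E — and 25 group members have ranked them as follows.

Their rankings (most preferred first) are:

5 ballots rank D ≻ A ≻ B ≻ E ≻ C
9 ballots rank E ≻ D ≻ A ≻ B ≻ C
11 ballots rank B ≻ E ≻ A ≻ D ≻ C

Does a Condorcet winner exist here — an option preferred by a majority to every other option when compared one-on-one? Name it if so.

Head-to-head results (25 voters total):
A vs B: A wins 14–11.
A vs C: A wins 25–0.
A vs D: D wins 14–11.
A vs E: E wins 20–5.
B vs C: B wins 25–0.
B vs D: D wins 14–11.
B vs E: B wins 16–9.
C vs D: D wins 25–0.
C vs E: E wins 25–0.
D vs E: E wins 20–5.
No candidate beats all others: A beats B beats E beats A, a majority cycle.

No Condorcet winner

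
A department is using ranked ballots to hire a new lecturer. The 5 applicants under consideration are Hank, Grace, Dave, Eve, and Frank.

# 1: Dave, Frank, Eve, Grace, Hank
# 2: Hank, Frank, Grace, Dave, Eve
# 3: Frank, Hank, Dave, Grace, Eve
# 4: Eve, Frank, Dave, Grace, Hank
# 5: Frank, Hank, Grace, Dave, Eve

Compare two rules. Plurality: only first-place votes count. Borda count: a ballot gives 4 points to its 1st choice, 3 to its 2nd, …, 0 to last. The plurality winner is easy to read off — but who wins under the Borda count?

Plurality first-place counts: Hank 1, Grace 0, Dave 1, Eve 1, Frank 2 → Frank.
Borda totals: Hank 10, Grace 7, Dave 10, Eve 6, Frank 17 → Frank.

Frank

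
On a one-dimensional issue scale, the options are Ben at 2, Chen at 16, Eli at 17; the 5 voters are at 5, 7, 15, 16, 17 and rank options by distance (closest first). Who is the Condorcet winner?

Chen

With single-peaked preferences on a line, the Condorcet winner is the candidate closest to the median voter.
The median voter (position 15) is closest to Chen at 16.
Check: Chen vs Eli — voters closer to Chen: 4 of 5.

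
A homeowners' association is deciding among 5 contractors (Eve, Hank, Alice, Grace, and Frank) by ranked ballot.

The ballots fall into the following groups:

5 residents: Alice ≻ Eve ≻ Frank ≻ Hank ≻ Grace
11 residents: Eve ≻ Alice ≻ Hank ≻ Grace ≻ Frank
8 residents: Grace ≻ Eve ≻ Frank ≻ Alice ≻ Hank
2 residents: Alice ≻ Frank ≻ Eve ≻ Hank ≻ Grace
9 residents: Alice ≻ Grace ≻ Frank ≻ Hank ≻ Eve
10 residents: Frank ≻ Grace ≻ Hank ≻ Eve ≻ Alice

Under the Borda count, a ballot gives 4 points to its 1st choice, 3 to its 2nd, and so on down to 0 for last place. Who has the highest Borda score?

Alice

Borda scores:
  Eve: 5·3 + 11·4 + 8·3 + 2·2 + 9·0 + 10·1 = 97
  Hank: 5·1 + 11·2 + 8·0 + 2·1 + 9·1 + 10·2 = 58
  Alice: 5·4 + 11·3 + 8·1 + 2·4 + 9·4 + 10·0 = 105
  Grace: 5·0 + 11·1 + 8·4 + 2·0 + 9·3 + 10·3 = 100
  Frank: 5·2 + 11·0 + 8·2 + 2·3 + 9·2 + 10·4 = 90
Alice has the highest total.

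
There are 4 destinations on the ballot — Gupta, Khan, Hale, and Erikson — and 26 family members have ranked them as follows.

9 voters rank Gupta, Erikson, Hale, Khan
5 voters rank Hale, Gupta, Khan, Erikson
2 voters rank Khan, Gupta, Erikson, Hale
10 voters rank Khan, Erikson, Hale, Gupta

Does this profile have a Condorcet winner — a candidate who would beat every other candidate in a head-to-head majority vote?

Head-to-head results (26 voters total):
Gupta vs Khan: Gupta wins 14–12.
Gupta vs Hale: Hale wins 15–11.
Gupta vs Erikson: Gupta wins 16–10.
Khan vs Hale: Hale wins 14–12.
Khan vs Erikson: Khan wins 17–9.
Hale vs Erikson: Erikson wins 21–5.
No candidate beats all others: Gupta beats Erikson beats Hale beats Gupta, a majority cycle.

No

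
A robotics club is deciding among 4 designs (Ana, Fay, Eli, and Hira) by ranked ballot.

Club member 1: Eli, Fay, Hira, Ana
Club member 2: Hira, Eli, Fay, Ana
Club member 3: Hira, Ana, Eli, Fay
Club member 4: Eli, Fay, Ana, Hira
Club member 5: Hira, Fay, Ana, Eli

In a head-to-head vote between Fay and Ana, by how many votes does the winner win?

Ballots ranking Fay above Ana: 4.
Ballots ranking Ana above Fay: 1.
Fay wins 4–1, a margin of 3.

3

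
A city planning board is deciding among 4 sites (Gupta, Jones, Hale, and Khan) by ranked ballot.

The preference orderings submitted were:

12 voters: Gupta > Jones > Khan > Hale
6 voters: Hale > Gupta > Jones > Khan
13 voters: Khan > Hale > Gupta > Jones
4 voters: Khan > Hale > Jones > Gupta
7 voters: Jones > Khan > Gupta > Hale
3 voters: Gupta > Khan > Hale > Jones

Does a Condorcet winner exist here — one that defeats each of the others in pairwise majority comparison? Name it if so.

There is no Condorcet winner

Head-to-head results (45 voters total):
Gupta vs Jones: Gupta wins 34–11.
Gupta vs Hale: Hale wins 23–22.
Gupta vs Khan: Khan wins 24–21.
Jones vs Hale: Hale wins 26–19.
Jones vs Khan: Jones wins 25–20.
Hale vs Khan: Khan wins 39–6.
No candidate beats all others: Gupta beats Jones beats Khan beats Gupta, a majority cycle.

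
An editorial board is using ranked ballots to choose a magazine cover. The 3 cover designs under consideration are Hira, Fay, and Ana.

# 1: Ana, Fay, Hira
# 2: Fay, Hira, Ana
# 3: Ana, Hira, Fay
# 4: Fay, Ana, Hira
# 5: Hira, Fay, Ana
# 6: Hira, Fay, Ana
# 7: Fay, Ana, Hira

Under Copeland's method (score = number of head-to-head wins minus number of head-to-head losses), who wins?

Fay

Pairwise results:
  Hira vs Fay: Fay wins 4–3.
  Hira vs Ana: Ana wins 4–3.
  Fay vs Ana: Fay wins 5–2.
Copeland scores (wins − losses):
  Hira: 0 − 2 = -2
  Fay: 2 − 0 = 2
  Ana: 1 − 1 = 0
Fay has the best Copeland score.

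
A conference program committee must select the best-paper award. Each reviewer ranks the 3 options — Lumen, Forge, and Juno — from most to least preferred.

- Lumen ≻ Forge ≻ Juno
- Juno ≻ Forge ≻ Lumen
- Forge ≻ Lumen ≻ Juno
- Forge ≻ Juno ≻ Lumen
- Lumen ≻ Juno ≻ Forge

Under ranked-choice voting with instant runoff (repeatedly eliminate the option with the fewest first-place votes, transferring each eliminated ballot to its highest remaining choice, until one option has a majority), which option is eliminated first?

Round 1: Lumen 2, Forge 2, Juno 1. Juno has the fewest and is eliminated.
Round 2: Forge 3, Lumen 2. Forge has a majority.

Juno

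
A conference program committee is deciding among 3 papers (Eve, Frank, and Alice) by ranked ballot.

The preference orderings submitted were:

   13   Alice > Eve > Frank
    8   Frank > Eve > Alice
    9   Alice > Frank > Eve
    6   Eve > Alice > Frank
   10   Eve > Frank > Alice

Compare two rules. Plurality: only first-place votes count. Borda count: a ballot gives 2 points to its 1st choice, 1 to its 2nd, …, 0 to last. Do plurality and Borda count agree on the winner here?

No

Plurality first-place counts: Eve 16, Frank 8, Alice 22 → Alice.
Borda totals: Eve 53, Frank 35, Alice 50 → Eve.
The two rules disagree: plurality picks Alice, Borda picks Eve.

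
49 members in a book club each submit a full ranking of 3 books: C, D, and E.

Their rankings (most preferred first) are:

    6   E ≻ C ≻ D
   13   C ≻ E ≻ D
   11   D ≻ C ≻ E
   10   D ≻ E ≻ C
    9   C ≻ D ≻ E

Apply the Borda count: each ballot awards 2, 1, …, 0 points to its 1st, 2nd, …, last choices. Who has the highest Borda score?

C

Borda scores:
  C: 6·1 + 13·2 + 11·1 + 10·0 + 9·2 = 61
  D: 6·0 + 13·0 + 11·2 + 10·2 + 9·1 = 51
  E: 6·2 + 13·1 + 11·0 + 10·1 + 9·0 = 35
C has the highest total.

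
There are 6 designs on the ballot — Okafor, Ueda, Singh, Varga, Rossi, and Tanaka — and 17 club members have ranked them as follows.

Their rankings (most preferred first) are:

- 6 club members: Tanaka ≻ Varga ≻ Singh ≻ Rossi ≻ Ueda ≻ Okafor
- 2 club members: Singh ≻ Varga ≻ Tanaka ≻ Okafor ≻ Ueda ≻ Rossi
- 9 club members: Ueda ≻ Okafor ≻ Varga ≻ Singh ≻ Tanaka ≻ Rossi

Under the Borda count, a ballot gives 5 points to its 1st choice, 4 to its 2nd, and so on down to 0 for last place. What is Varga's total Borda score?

Borda scores:
  Okafor: 6·0 + 2·2 + 9·4 = 40
  Ueda: 6·1 + 2·1 + 9·5 = 53
  Singh: 6·3 + 2·5 + 9·2 = 46
  Varga: 6·4 + 2·4 + 9·3 = 59
  Rossi: 6·2 + 2·0 + 9·0 = 12
  Tanaka: 6·5 + 2·3 + 9·1 = 45

59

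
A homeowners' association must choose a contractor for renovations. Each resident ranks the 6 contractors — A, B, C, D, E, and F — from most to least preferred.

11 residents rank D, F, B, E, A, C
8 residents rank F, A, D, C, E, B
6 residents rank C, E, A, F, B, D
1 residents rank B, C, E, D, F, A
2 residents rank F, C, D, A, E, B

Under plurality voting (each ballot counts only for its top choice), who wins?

First-place vote totals:
  A: 0
  B: 1
  C: 6
  D: 11
  E: 0
  F: 10
D has the most first-place votes.

D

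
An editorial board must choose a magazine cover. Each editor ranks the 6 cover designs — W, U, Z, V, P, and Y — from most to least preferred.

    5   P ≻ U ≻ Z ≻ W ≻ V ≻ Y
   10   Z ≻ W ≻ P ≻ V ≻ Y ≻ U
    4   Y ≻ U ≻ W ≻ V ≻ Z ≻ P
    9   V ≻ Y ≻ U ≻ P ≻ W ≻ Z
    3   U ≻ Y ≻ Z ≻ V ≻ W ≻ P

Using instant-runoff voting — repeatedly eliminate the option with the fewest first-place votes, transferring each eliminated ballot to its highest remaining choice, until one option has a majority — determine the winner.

Z

Round 1: Z 10, V 9, P 5, Y 4, U 3, W 0. W has the fewest and is eliminated.
Round 2: Z 10, V 9, P 5, Y 4, U 3. U has the fewest and is eliminated.
Round 3: Z 10, V 9, Y 7, P 5. P has the fewest and is eliminated.
Round 4: Z 15, V 9, Y 7. Y has the fewest and is eliminated.
Round 5: Z 18, V 13. Z has a majority.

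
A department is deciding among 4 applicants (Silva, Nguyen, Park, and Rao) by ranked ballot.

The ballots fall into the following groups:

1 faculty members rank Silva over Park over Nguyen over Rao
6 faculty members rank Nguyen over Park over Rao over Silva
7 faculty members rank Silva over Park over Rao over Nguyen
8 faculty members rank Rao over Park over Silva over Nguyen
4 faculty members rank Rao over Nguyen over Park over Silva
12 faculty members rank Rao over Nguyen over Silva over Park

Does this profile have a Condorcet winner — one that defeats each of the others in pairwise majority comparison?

Yes

Head-to-head results (38 voters total):
Silva vs Nguyen: Nguyen wins 22–16.
Silva vs Park: Silva wins 20–18.
Silva vs Rao: Rao wins 30–8.
Nguyen vs Park: Nguyen wins 22–16.
Nguyen vs Rao: Rao wins 31–7.
Park vs Rao: Rao wins 24–14.
Rao beats each rival — Silva (30–8), Nguyen (31–7), Park (24–14) — so Rao is the Condorcet winner.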